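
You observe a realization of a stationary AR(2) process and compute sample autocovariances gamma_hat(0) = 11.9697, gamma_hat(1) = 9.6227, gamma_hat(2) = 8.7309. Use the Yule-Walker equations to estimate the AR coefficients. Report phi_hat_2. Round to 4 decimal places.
\hat\phi_{2} = 0.2350

The Yule-Walker equations for an AR(p) process read, in matrix form,
  Gamma_p phi = r_p,   with   (Gamma_p)_{ij} = gamma(|i - j|),
                       (r_p)_i = gamma(i),   i,j = 1..p.
Substitute the sample gammas (Toeplitz matrix and right-hand side of size 2):
  Gamma_p = [[11.9697, 9.6227], [9.6227, 11.9697]]
  r_p     = [9.6227, 8.7309]
Written out:
  11.9697 phi_1 + 9.6227 phi_2 = 9.6227
  9.6227 phi_1 + 11.9697 phi_2 = 8.7309
Solve by Cramer's rule:
  det = gamma(0)^2 - gamma(1)^2 = (11.9697)^2 - (9.6227)^2 = 143.27371809 - 92.59635529 = 50.6773628
  phi_hat_1 = [gamma(1) gamma(0) - gamma(1) gamma(2)] / det = [(9.6227)(11.9697) - (9.6227)(8.7309)] / 50.6773628 = 31.16600076 / 50.6773628 = 0.615
  phi_hat_2 = [gamma(0) gamma(2) - gamma(1)^2] / det = [(11.9697)(8.7309) - (9.6227)^2] / 50.6773628 = 11.90989844 / 50.6773628 = 0.235
So phi_hat = [0.6150, 0.2350].
Therefore phi_hat_2 = 0.2350.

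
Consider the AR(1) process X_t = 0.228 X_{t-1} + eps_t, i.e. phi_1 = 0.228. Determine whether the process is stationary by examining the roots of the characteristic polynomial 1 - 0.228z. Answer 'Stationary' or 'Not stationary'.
\text{Stationary}

The AR(p) characteristic polynomial is P(z) = 1 - 0.228z.
Stationarity requires all roots to lie outside the unit circle, i.e. |z| > 1 for every root.
This is linear in z: 1 + (-0.228) z = 0  =>  z = -1/(-0.228) = 4.385965,  |z| = 4.385965.
Moduli of all roots: 4.3860.
All moduli strictly greater than 1? Yes.
Verdict: Stationary.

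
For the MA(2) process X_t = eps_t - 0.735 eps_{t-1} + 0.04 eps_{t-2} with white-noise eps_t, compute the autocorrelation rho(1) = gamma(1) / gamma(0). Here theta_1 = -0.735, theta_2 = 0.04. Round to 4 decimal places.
\rho(1) = -0.4958

For an MA(q) process with theta_0 = 1, the autocovariance is
  gamma(k) = sigma^2 * sum_{i=0..q-k} theta_i * theta_{i+k},
and rho(k) = gamma(k) / gamma(0). Sigma^2 cancels.
  numerator   = (1)*(-0.735) + (-0.735)*(0.04) = -0.7644.
  denominator = (1)^2 + (-0.735)^2 + (0.04)^2 = 1.541825.
  rho(1) = -0.7644 / 1.541825 = -0.4958.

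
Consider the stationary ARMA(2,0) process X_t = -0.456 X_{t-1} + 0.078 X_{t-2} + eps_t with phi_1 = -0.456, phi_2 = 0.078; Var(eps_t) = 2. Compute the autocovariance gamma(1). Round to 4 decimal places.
\gamma(1) = -1.3175

Multiply the model equation by X_{t-k} and take expectations. With theta_0 = psi_0 = 1 and psi_j the MA(infinity) weights, this gives
  gamma(k) - sum_i phi_i gamma(k-i) = c_k,
  c_k = sigma^2 * sum_{j=k..q} theta_j psi_{j-k}   (c_k = 0 for k > q),
using gamma(-m) = gamma(m).
Pure AR (q = 0): c_0 = sigma^2 = 2, c_k = 0 for k >= 1.
Equations for k = 0, 1, 2 (AR order 2, c_2 = 0):
  (E0) gamma(0) = phi_1 gamma(1) + phi_2 gamma(2) + c_0
  (E1) gamma(1) = phi_1 gamma(0) + phi_2 gamma(1) + c_1
  (E2) gamma(2) = phi_1 gamma(1) + phi_2 gamma(0)
From (E1): gamma(1) = A gamma(0) + B with
  A = phi_1 / (1 - phi_2) = -0.456 / 0.922 = -0.494577,   B = c_1 / (1 - phi_2) = 0 / 0.922 = 0.
Insert (E2) into (E0): gamma(0) (1 - phi_2^2) = phi_1 (1 + phi_2) gamma(1) + c_0.
  phi_1 (1 + phi_2) = (-0.456)(1.078) = -0.491568,   1 - phi_2^2 = 0.993916.
Replace gamma(1) by A gamma(0) + B and collect gamma(0):
  gamma(0) [0.993916 - (-0.491568)(-0.494577)] = c_0 = 2
  gamma(0) * 0.750798 = 2
  gamma(0) = 2 / 0.750798 = 2.663833.
  gamma(1) = A gamma(0) = (-0.494577)(2.663833) = -1.317471.
Therefore gamma(1) = -1.3175 (to 4 decimal places).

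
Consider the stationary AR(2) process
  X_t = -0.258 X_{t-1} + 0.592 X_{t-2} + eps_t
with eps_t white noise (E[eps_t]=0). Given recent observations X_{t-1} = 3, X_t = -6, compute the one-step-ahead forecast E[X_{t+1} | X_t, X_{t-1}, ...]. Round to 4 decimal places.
E[X_{t+1} \mid \mathcal F_t] = 3.3240

For an AR(p) model X_t = c + sum_i phi_i X_{t-i} + eps_t, the
one-step-ahead conditional mean is
  E[X_{t+1} | X_t, ...] = c + sum_i phi_i X_{t+1-i}.
Substitute known values:
  E[X_{t+1} | ...] = (-0.258) * (-6) + (0.592) * (3)
                   = 3.3240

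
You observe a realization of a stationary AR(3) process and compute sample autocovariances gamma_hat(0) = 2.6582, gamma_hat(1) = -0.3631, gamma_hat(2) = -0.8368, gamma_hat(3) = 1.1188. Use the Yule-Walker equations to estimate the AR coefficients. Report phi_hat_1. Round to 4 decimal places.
\hat\phi_{1} = -0.0590

The Yule-Walker equations for an AR(p) process read, in matrix form,
  Gamma_p phi = r_p,   with   (Gamma_p)_{ij} = gamma(|i - j|),
                       (r_p)_i = gamma(i),   i,j = 1..p.
Substitute the sample gammas (Toeplitz matrix and right-hand side of size 3):
  Gamma_p = [[2.6582, -0.3631, -0.8368], [-0.3631, 2.6582, -0.3631], [-0.8368, -0.3631, 2.6582]]
  r_p     = [-0.3631, -0.8368, 1.1188]
Written out (R1..R3):
  (R1) 2.6582 phi_1 - 0.3631 phi_2 - 0.8368 phi_3 = -0.3631
  (R2) -0.3631 phi_1 + 2.6582 phi_2 - 0.3631 phi_3 = -0.8368
  (R3) -0.8368 phi_1 - 0.3631 phi_2 + 2.6582 phi_3 = 1.1188
Gaussian elimination:
  R2 <- R2 - (-0.3631/2.6582) R1 = R2 - (-0.136596) R1:  2.608602 phi_2 - 0.477404 phi_3 = -0.886398
  R3 <- R3 - (-0.8368/2.6582) R1 = R3 - (-0.314799) R1:  -0.477404 phi_2 + 2.394776 phi_3 = 1.004496
  R3 <- R3 - (-0.477404/2.608602) R2 = R3 - (-0.183011) R2:  2.307406 phi_3 = 0.842275
Back-substitution:
  phi_hat_3 = 0.842275 / 2.307406 = 0.365031
  phi_hat_2 = (-0.886398 - (-0.477404)(0.365031)) / 2.608602 = -0.272993
  phi_hat_1 = (-0.3631 - (-0.3631)(-0.272993) - (-0.8368)(0.365031)) / 2.6582 = -0.058974
So phi_hat = [-0.0590, -0.2730, 0.3650].
Therefore phi_hat_1 = -0.0590.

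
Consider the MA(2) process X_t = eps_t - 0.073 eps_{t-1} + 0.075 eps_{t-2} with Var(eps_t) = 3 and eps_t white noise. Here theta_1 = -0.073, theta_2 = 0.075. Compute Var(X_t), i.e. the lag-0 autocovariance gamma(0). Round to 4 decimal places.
\gamma(0) = 3.0329

For an MA(q) process X_t = eps_t + sum_i theta_i eps_{t-i} with
Var(eps_t) = sigma^2, the variance is
  gamma(0) = sigma^2 * (1 + sum_i theta_i^2).
  sum_i theta_i^2 = (-0.073)^2 + (0.075)^2 = 0.005329 + 0.005625 = 0.010954.
  gamma(0) = 3 * (1 + 0.010954) = 3 * 1.010954 = 3.032862, which rounds to 3.0329.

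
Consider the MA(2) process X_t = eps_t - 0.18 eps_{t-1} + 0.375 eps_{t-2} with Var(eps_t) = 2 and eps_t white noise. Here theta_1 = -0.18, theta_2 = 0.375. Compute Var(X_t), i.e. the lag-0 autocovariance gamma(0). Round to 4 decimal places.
\gamma(0) = 2.3461

For an MA(q) process X_t = eps_t + sum_i theta_i eps_{t-i} with
Var(eps_t) = sigma^2, the variance is
  gamma(0) = sigma^2 * (1 + sum_i theta_i^2).
  sum_i theta_i^2 = (-0.18)^2 + (0.375)^2 = 0.0324 + 0.140625 = 0.173025.
  gamma(0) = 2 * (1 + 0.173025) = 2 * 1.173025 = 2.34605, which rounds to 2.3461.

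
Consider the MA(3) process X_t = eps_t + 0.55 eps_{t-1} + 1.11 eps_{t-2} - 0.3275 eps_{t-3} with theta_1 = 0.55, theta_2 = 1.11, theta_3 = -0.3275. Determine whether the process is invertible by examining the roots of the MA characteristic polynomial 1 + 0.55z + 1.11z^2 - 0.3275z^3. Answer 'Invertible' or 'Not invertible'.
\text{Not invertible}

The MA(q) characteristic polynomial is P(z) = 1 + 0.55z + 1.11z^2 - 0.3275z^3.
Invertibility requires all roots to lie outside the unit circle, i.e. |z| > 1 for every root.
Degree 3: look for a simple real root z0 first, then factor out (1 - z/z0) and solve the remaining quadratic.
Testing z0 = 4: P(4) = 1 + (0.55)(4) + (1.11)(4)^2 + (-0.3275)(4)^3
  = 1 + (2.2) + (17.76) + (-20.96) = 0.  So z_0 = 4 is a root, |z_0| = 4.
Divide out the factor (1 - 0.25 z) = (1 - z/z0) (since 1/z0 = 0.25):
  P(z) = (1 - 0.25 z)(1 + (0.8) z + (1.31) z^2)
  [check: z-coef 0.8 - (0.25) = 0.55; z^2-coef 1.31 - (0.25)(0.8) = 1.11; z^3-coef -(0.25)(1.31) = -0.3275.]
Remaining roots from the quadratic factor 1 + (0.8) z + (1.31) z^2:
  Set 1 + (0.8) z + (1.31) z^2 = 0, i.e. a z^2 + b z + c = 0 with a = 1.31, b = 0.8, c = 1.
  Discriminant D = b^2 - 4ac = (0.8)^2 - 4*(1.31)*1 = 0.64 - (5.24) = -4.6.
  D < 0, so the roots are the complex-conjugate pair z = (-b +/- i sqrt(-D)) / (2a) = -0.3053 +/- 0.8186i.
  For a conjugate pair |z|^2 = z * conj(z) = (product of roots) = c/a = 1/(1.31) = 0.763359, so |z| = sqrt(0.763359) = 0.8737 for both roots.
Moduli of all roots: 4.0000, 0.8737, 0.8737.
All moduli strictly greater than 1? No.
Verdict: Not invertible.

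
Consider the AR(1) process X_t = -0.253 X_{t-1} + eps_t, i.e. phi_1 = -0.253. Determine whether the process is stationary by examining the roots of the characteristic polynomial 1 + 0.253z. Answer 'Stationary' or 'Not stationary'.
\text{Stationary}

The AR(p) characteristic polynomial is P(z) = 1 + 0.253z.
Stationarity requires all roots to lie outside the unit circle, i.e. |z| > 1 for every root.
This is linear in z: 1 + (0.253) z = 0  =>  z = -1/(0.253) = -3.952569,  |z| = 3.952569.
Moduli of all roots: 3.9526.
All moduli strictly greater than 1? Yes.
Verdict: Stationary.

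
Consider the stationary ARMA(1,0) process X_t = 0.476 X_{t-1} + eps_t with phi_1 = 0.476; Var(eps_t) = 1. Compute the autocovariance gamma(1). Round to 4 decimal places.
\gamma(1) = 0.6154

Multiply the model equation by X_{t-k} and take expectations. With theta_0 = psi_0 = 1 and psi_j the MA(infinity) weights, this gives
  gamma(k) - sum_i phi_i gamma(k-i) = c_k,
  c_k = sigma^2 * sum_{j=k..q} theta_j psi_{j-k}   (c_k = 0 for k > q),
using gamma(-m) = gamma(m).
Pure AR (q = 0): c_0 = sigma^2 = 1, c_k = 0 for k >= 1.
Equations for k = 0 and k = 1 (AR order 1):
  gamma(0) = phi_1 gamma(1) + c_0
  gamma(1) = phi_1 gamma(0) + c_1
Substituting the second into the first: gamma(0) (1 - phi_1^2) = c_0 + phi_1 c_1, so
  gamma(0) = c_0 / (1 - phi_1^2) = 1 / (1 - (0.476)^2) = 1 / 0.773424 = 1.292952.
  gamma(1) = phi_1 gamma(0) = (0.476)(1.292952) = 0.615445.
Therefore gamma(1) = 0.6154 (to 4 decimal places).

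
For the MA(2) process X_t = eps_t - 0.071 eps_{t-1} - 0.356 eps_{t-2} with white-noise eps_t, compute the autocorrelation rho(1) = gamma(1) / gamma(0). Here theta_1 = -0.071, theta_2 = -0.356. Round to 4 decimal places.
\rho(1) = -0.0404

For an MA(q) process with theta_0 = 1, the autocovariance is
  gamma(k) = sigma^2 * sum_{i=0..q-k} theta_i * theta_{i+k},
and rho(k) = gamma(k) / gamma(0). Sigma^2 cancels.
  numerator   = (1)*(-0.071) + (-0.071)*(-0.356) = -0.045724.
  denominator = (1)^2 + (-0.071)^2 + (-0.356)^2 = 1.131777.
  rho(1) = -0.045724 / 1.131777 = -0.0404.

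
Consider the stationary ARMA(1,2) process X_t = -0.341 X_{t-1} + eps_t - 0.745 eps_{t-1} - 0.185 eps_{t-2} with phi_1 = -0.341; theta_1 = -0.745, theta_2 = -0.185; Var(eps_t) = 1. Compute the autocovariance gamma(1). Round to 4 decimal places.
\gamma(1) = -1.3005

Multiply the model equation by X_{t-k} and take expectations. With theta_0 = psi_0 = 1 and psi_j the MA(infinity) weights, this gives
  gamma(k) - sum_i phi_i gamma(k-i) = c_k,
  c_k = sigma^2 * sum_{j=k..q} theta_j psi_{j-k}   (c_k = 0 for k > q),
using gamma(-m) = gamma(m).
psi-weights needed (psi_j = theta_j + sum_i phi_i psi_{j-i}):
  psi_1 = theta_1 + phi_1 = -0.745 + (-0.341) = -1.086
  psi_2 = theta_2 + phi_1 psi_1 = -0.185 + (-0.341)(-1.086) = 0.185326
Right-hand sides:
  c_0 = sigma^2 (1 + theta_1 psi_1 + theta_2 psi_2) = 1 * (1 + (-0.745)(-1.086) + (-0.185)(0.185326)) = 1 * 1.774785 = 1.774785
  c_1 = sigma^2 (theta_1 + theta_2 psi_1) = 1 * (-0.745 + (-0.185)(-1.086)) = -0.54409
  c_2 = sigma^2 theta_2 = 1 * (-0.185) = -0.185
Equations for k = 0 and k = 1 (AR order 1):
  gamma(0) = phi_1 gamma(1) + c_0
  gamma(1) = phi_1 gamma(0) + c_1
Substituting the second into the first: gamma(0) (1 - phi_1^2) = c_0 + phi_1 c_1, so
  gamma(0) = (c_0 + phi_1 c_1) / (1 - phi_1^2) = (1.774785 + (-0.341)(-0.54409)) / (1 - (-0.341)^2) = 1.960319 / 0.883719 = 2.218261.
  gamma(1) = phi_1 gamma(0) + c_1 = (-0.341)(2.218261) + (-0.54409) = -1.300517.
Therefore gamma(1) = -1.3005 (to 4 decimal places).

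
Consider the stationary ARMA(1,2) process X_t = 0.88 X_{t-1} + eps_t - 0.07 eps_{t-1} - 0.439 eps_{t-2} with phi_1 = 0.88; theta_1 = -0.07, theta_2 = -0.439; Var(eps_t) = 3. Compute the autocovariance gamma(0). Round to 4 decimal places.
\gamma(0) = 5.9652

Multiply the model equation by X_{t-k} and take expectations. With theta_0 = psi_0 = 1 and psi_j the MA(infinity) weights, this gives
  gamma(k) - sum_i phi_i gamma(k-i) = c_k,
  c_k = sigma^2 * sum_{j=k..q} theta_j psi_{j-k}   (c_k = 0 for k > q),
using gamma(-m) = gamma(m).
psi-weights needed (psi_j = theta_j + sum_i phi_i psi_{j-i}):
  psi_1 = theta_1 + phi_1 = -0.07 + (0.88) = 0.81
  psi_2 = theta_2 + phi_1 psi_1 = -0.439 + (0.88)(0.81) = 0.2738
Right-hand sides:
  c_0 = sigma^2 (1 + theta_1 psi_1 + theta_2 psi_2) = 3 * (1 + (-0.07)(0.81) + (-0.439)(0.2738)) = 3 * 0.823102 = 2.469305
  c_1 = sigma^2 (theta_1 + theta_2 psi_1) = 3 * (-0.07 + (-0.439)(0.81)) = -1.27677
  c_2 = sigma^2 theta_2 = 3 * (-0.439) = -1.317
Equations for k = 0 and k = 1 (AR order 1):
  gamma(0) = phi_1 gamma(1) + c_0
  gamma(1) = phi_1 gamma(0) + c_1
Substituting the second into the first: gamma(0) (1 - phi_1^2) = c_0 + phi_1 c_1, so
  gamma(0) = (c_0 + phi_1 c_1) / (1 - phi_1^2) = (2.469305 + (0.88)(-1.27677)) / (1 - (0.88)^2) = 1.345748 / 0.2256 = 5.965194.
Therefore gamma(0) = 5.9652 (to 4 decimal places).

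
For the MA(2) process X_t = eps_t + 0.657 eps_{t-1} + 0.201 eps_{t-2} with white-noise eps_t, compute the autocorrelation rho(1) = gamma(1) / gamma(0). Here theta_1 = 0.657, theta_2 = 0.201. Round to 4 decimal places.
\rho(1) = 0.5360

For an MA(q) process with theta_0 = 1, the autocovariance is
  gamma(k) = sigma^2 * sum_{i=0..q-k} theta_i * theta_{i+k},
and rho(k) = gamma(k) / gamma(0). Sigma^2 cancels.
  numerator   = (1)*(0.657) + (0.657)*(0.201) = 0.789057.
  denominator = (1)^2 + (0.657)^2 + (0.201)^2 = 1.47205.
  rho(1) = 0.789057 / 1.47205 = 0.5360.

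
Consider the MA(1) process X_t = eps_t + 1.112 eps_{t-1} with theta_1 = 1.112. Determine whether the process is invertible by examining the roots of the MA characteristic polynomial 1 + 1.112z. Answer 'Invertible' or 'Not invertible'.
\text{Not invertible}

The MA(q) characteristic polynomial is P(z) = 1 + 1.112z.
Invertibility requires all roots to lie outside the unit circle, i.e. |z| > 1 for every root.
This is linear in z: 1 + (1.112) z = 0  =>  z = -1/(1.112) = -0.899281,  |z| = 0.899281.
Moduli of all roots: 0.8993.
All moduli strictly greater than 1? No.
Verdict: Not invertible.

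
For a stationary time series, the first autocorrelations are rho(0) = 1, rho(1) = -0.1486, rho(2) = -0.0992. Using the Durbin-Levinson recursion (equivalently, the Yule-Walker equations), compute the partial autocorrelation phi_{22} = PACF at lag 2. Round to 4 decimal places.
\phi_{22} = -0.1240

The PACF at lag k is phi_{kk}, the last component of the solution
to the Yule-Walker system G_k phi = r_k where
  (G_k)_{ij} = rho(|i - j|), (r_k)_i = rho(i), i,j = 1..k.
Equivalently, Durbin-Levinson gives phi_{kk} iteratively:
  phi_{11} = rho(1)
  phi_{kk} = [rho(k) - sum_{j=1..k-1} phi_{k-1,j} rho(k-j)]
            / [1 - sum_{j=1..k-1} phi_{k-1,j} rho(j)],
  phi_{k,j} = phi_{k-1,j} - phi_{kk} phi_{k-1,k-j},  j = 1..k-1.
Step k = 1:
  phi_11 = rho(1) = -0.1486.
Step k = 2:
  phi_22 = [rho(2) - phi_11 rho(1)] / [1 - phi_11 rho(1)] = [-0.0992 - (-0.1486)(-0.1486)] / [1 - (-0.1486)(-0.1486)]
         = -0.12128196 / 0.97791804 = -0.124.
Therefore phi_{22} = -0.1240.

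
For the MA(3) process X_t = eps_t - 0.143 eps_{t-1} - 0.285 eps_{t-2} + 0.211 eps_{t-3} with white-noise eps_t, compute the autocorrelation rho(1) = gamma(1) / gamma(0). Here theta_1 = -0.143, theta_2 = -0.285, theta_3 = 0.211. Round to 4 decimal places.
\rho(1) = -0.1417

For an MA(q) process with theta_0 = 1, the autocovariance is
  gamma(k) = sigma^2 * sum_{i=0..q-k} theta_i * theta_{i+k},
and rho(k) = gamma(k) / gamma(0). Sigma^2 cancels.
  numerator   = (1)*(-0.143) + (-0.143)*(-0.285) + (-0.285)*(0.211) = -0.16238.
  denominator = (1)^2 + (-0.143)^2 + (-0.285)^2 + (0.211)^2 = 1.146195.
  rho(1) = -0.16238 / 1.146195 = -0.1417.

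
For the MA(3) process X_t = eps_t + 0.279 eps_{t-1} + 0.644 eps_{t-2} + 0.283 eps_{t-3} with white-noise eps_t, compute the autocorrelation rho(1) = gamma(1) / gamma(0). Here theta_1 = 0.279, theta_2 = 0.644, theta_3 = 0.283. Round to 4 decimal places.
\rho(1) = 0.4075

For an MA(q) process with theta_0 = 1, the autocovariance is
  gamma(k) = sigma^2 * sum_{i=0..q-k} theta_i * theta_{i+k},
and rho(k) = gamma(k) / gamma(0). Sigma^2 cancels.
  numerator   = (1)*(0.279) + (0.279)*(0.644) + (0.644)*(0.283) = 0.640928.
  denominator = (1)^2 + (0.279)^2 + (0.644)^2 + (0.283)^2 = 1.572666.
  rho(1) = 0.640928 / 1.572666 = 0.4075.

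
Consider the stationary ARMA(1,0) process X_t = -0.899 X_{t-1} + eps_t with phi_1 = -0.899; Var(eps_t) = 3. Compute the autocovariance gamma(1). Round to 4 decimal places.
\gamma(1) = -14.0616

Multiply the model equation by X_{t-k} and take expectations. With theta_0 = psi_0 = 1 and psi_j the MA(infinity) weights, this gives
  gamma(k) - sum_i phi_i gamma(k-i) = c_k,
  c_k = sigma^2 * sum_{j=k..q} theta_j psi_{j-k}   (c_k = 0 for k > q),
using gamma(-m) = gamma(m).
Pure AR (q = 0): c_0 = sigma^2 = 3, c_k = 0 for k >= 1.
Equations for k = 0 and k = 1 (AR order 1):
  gamma(0) = phi_1 gamma(1) + c_0
  gamma(1) = phi_1 gamma(0) + c_1
Substituting the second into the first: gamma(0) (1 - phi_1^2) = c_0 + phi_1 c_1, so
  gamma(0) = c_0 / (1 - phi_1^2) = 3 / (1 - (-0.899)^2) = 3 / 0.191799 = 15.641375.
  gamma(1) = phi_1 gamma(0) = (-0.899)(15.641375) = -14.061596.
Therefore gamma(1) = -14.0616 (to 4 decimal places).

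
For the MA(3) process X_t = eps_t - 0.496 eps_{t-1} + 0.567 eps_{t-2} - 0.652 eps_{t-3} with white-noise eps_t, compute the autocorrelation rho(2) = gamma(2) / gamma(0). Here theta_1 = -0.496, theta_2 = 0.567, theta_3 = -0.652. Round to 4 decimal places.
\rho(2) = 0.4468

For an MA(q) process with theta_0 = 1, the autocovariance is
  gamma(k) = sigma^2 * sum_{i=0..q-k} theta_i * theta_{i+k},
and rho(k) = gamma(k) / gamma(0). Sigma^2 cancels.
  numerator   = (1)*(0.567) + (-0.496)*(-0.652) = 0.890392.
  denominator = (1)^2 + (-0.496)^2 + (0.567)^2 + (-0.652)^2 = 1.992609.
  rho(2) = 0.890392 / 1.992609 = 0.4468.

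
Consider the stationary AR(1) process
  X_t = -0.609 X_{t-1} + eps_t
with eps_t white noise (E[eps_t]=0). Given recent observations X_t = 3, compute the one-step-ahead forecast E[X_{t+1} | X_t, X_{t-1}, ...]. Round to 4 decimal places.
E[X_{t+1} \mid \mathcal F_t] = -1.8270

For an AR(p) model X_t = c + sum_i phi_i X_{t-i} + eps_t, the
one-step-ahead conditional mean is
  E[X_{t+1} | X_t, ...] = c + sum_i phi_i X_{t+1-i}.
Substitute known values:
  E[X_{t+1} | ...] = (-0.609) * (3)
                   = -1.8270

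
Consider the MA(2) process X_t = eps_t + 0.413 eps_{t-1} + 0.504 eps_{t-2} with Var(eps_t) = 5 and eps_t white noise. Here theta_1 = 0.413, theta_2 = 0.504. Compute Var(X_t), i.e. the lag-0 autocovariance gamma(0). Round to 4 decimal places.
\gamma(0) = 7.1229

For an MA(q) process X_t = eps_t + sum_i theta_i eps_{t-i} with
Var(eps_t) = sigma^2, the variance is
  gamma(0) = sigma^2 * (1 + sum_i theta_i^2).
  sum_i theta_i^2 = (0.413)^2 + (0.504)^2 = 0.170569 + 0.254016 = 0.424585.
  gamma(0) = 5 * (1 + 0.424585) = 5 * 1.424585 = 7.122925, which rounds to 7.1229.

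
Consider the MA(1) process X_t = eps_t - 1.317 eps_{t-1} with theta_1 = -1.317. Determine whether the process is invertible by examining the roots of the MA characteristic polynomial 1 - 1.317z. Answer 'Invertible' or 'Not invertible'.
\text{Not invertible}

The MA(q) characteristic polynomial is P(z) = 1 - 1.317z.
Invertibility requires all roots to lie outside the unit circle, i.e. |z| > 1 for every root.
This is linear in z: 1 + (-1.317) z = 0  =>  z = -1/(-1.317) = 0.759301,  |z| = 0.759301.
Moduli of all roots: 0.7593.
All moduli strictly greater than 1? No.
Verdict: Not invertible.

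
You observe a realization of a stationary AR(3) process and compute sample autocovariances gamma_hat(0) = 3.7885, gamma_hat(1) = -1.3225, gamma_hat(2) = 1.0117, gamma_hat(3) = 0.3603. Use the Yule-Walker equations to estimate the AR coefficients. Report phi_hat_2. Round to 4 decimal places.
\hat\phi_{2} = 0.2440

The Yule-Walker equations for an AR(p) process read, in matrix form,
  Gamma_p phi = r_p,   with   (Gamma_p)_{ij} = gamma(|i - j|),
                       (r_p)_i = gamma(i),   i,j = 1..p.
Substitute the sample gammas (Toeplitz matrix and right-hand side of size 3):
  Gamma_p = [[3.7885, -1.3225, 1.0117], [-1.3225, 3.7885, -1.3225], [1.0117, -1.3225, 3.7885]]
  r_p     = [-1.3225, 1.0117, 0.3603]
Written out (R1..R3):
  (R1) 3.7885 phi_1 - 1.3225 phi_2 + 1.0117 phi_3 = -1.3225
  (R2) -1.3225 phi_1 + 3.7885 phi_2 - 1.3225 phi_3 = 1.0117
  (R3) 1.0117 phi_1 - 1.3225 phi_2 + 3.7885 phi_3 = 0.3603
Gaussian elimination:
  R2 <- R2 - (-1.3225/3.7885) R1 = R2 - (-0.349083) R1:  3.326838 phi_2 - 0.969333 phi_3 = 0.550038
  R3 <- R3 - (1.0117/3.7885) R1 = R3 - (0.267045) R1:  -0.969333 phi_2 + 3.518331 phi_3 = 0.713467
  R3 <- R3 - (-0.969333/3.326838) R2 = R3 - (-0.291368) R2:  3.235898 phi_3 = 0.87373
Back-substitution:
  phi_hat_3 = 0.87373 / 3.235898 = 0.270012
  phi_hat_2 = (0.550038 - (-0.969333)(0.270012)) / 3.326838 = 0.244006
  phi_hat_1 = (-1.3225 - (-1.3225)(0.244006) - (1.0117)(0.270012)) / 3.7885 = -0.33601
So phi_hat = [-0.3360, 0.2440, 0.2700].
Therefore phi_hat_2 = 0.2440.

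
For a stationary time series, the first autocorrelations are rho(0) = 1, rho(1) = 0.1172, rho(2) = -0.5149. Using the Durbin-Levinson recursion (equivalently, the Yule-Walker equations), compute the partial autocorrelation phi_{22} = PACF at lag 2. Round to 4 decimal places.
\phi_{22} = -0.5360

The PACF at lag k is phi_{kk}, the last component of the solution
to the Yule-Walker system G_k phi = r_k where
  (G_k)_{ij} = rho(|i - j|), (r_k)_i = rho(i), i,j = 1..k.
Equivalently, Durbin-Levinson gives phi_{kk} iteratively:
  phi_{11} = rho(1)
  phi_{kk} = [rho(k) - sum_{j=1..k-1} phi_{k-1,j} rho(k-j)]
            / [1 - sum_{j=1..k-1} phi_{k-1,j} rho(j)],
  phi_{k,j} = phi_{k-1,j} - phi_{kk} phi_{k-1,k-j},  j = 1..k-1.
Step k = 1:
  phi_11 = rho(1) = 0.1172.
Step k = 2:
  phi_22 = [rho(2) - phi_11 rho(1)] / [1 - phi_11 rho(1)] = [-0.5149 - (0.1172)(0.1172)] / [1 - (0.1172)(0.1172)]
         = -0.52863584 / 0.98626416 = -0.536.
Therefore phi_{22} = -0.5360.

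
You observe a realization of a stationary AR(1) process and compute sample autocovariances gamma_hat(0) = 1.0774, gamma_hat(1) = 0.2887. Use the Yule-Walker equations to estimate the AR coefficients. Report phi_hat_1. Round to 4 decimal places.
\hat\phi_{1} = 0.2680

The Yule-Walker equations for an AR(p) process read, in matrix form,
  Gamma_p phi = r_p,   with   (Gamma_p)_{ij} = gamma(|i - j|),
                       (r_p)_i = gamma(i),   i,j = 1..p.
Substitute the sample gammas (Toeplitz matrix and right-hand side of size 1):
  Gamma_p = [[1.0774]]
  r_p     = [0.2887]
With p = 1 this is the single equation gamma(0) phi_1 = gamma(1):
  phi_hat_1 = gamma(1) / gamma(0) = 0.2887 / 1.0774 = 0.2680.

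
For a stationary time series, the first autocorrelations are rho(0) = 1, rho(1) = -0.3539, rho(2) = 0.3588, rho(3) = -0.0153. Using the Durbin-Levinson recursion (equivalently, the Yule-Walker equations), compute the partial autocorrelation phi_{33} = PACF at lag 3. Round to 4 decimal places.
\phi_{33} = 0.2120

The PACF at lag k is phi_{kk}, the last component of the solution
to the Yule-Walker system G_k phi = r_k where
  (G_k)_{ij} = rho(|i - j|), (r_k)_i = rho(i), i,j = 1..k.
Equivalently, Durbin-Levinson gives phi_{kk} iteratively:
  phi_{11} = rho(1)
  phi_{kk} = [rho(k) - sum_{j=1..k-1} phi_{k-1,j} rho(k-j)]
            / [1 - sum_{j=1..k-1} phi_{k-1,j} rho(j)],
  phi_{k,j} = phi_{k-1,j} - phi_{kk} phi_{k-1,k-j},  j = 1..k-1.
Step k = 1:
  phi_11 = rho(1) = -0.3539.
Step k = 2:
  phi_22 = [rho(2) - phi_11 rho(1)] / [1 - phi_11 rho(1)] = [0.3588 - (-0.3539)(-0.3539)] / [1 - (-0.3539)(-0.3539)]
         = 0.23355479 / 0.87475479 = 0.266995.
  Update: phi_21 = phi_11 - phi_22 phi_11 = -0.3539 - (0.266995)(-0.3539) = -0.259411.
Step k = 3:
  phi_33 = [rho(3) - phi_21 rho(2) - phi_22 rho(1)] / [1 - phi_21 rho(1) - phi_22 rho(2)]
    numerator   = -0.0153 - (-0.259411)(0.3588) - (0.266995)(-0.3539) = 0.17226591
    denominator = 1 - (-0.259411)(-0.3539) - (0.266995)(0.3588) = 0.81239693
  phi_33 = 0.17226591 / 0.81239693 = 0.212.
Therefore phi_{33} = 0.2120.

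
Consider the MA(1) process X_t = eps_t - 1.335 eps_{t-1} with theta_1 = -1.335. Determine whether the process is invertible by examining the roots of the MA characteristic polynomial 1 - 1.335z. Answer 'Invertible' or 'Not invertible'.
\text{Not invertible}

The MA(q) characteristic polynomial is P(z) = 1 - 1.335z.
Invertibility requires all roots to lie outside the unit circle, i.e. |z| > 1 for every root.
This is linear in z: 1 + (-1.335) z = 0  =>  z = -1/(-1.335) = 0.749064,  |z| = 0.749064.
Moduli of all roots: 0.7491.
All moduli strictly greater than 1? No.
Verdict: Not invertible.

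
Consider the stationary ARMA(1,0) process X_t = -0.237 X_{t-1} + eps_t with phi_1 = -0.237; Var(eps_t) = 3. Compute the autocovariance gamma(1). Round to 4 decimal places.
\gamma(1) = -0.7533

Multiply the model equation by X_{t-k} and take expectations. With theta_0 = psi_0 = 1 and psi_j the MA(infinity) weights, this gives
  gamma(k) - sum_i phi_i gamma(k-i) = c_k,
  c_k = sigma^2 * sum_{j=k..q} theta_j psi_{j-k}   (c_k = 0 for k > q),
using gamma(-m) = gamma(m).
Pure AR (q = 0): c_0 = sigma^2 = 3, c_k = 0 for k >= 1.
Equations for k = 0 and k = 1 (AR order 1):
  gamma(0) = phi_1 gamma(1) + c_0
  gamma(1) = phi_1 gamma(0) + c_1
Substituting the second into the first: gamma(0) (1 - phi_1^2) = c_0 + phi_1 c_1, so
  gamma(0) = c_0 / (1 - phi_1^2) = 3 / (1 - (-0.237)^2) = 3 / 0.943831 = 3.178535.
  gamma(1) = phi_1 gamma(0) = (-0.237)(3.178535) = -0.753313.
Therefore gamma(1) = -0.7533 (to 4 decimal places).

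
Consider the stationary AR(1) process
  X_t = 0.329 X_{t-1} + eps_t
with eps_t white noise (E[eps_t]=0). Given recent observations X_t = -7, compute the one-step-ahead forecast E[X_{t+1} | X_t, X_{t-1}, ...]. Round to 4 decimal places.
E[X_{t+1} \mid \mathcal F_t] = -2.3030

For an AR(p) model X_t = c + sum_i phi_i X_{t-i} + eps_t, the
one-step-ahead conditional mean is
  E[X_{t+1} | X_t, ...] = c + sum_i phi_i X_{t+1-i}.
Substitute known values:
  E[X_{t+1} | ...] = (0.329) * (-7)
                   = -2.3030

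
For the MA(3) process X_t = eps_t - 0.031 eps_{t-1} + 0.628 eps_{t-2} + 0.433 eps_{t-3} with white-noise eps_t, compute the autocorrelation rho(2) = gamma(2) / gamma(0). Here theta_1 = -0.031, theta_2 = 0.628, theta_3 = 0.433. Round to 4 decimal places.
\rho(2) = 0.3883

For an MA(q) process with theta_0 = 1, the autocovariance is
  gamma(k) = sigma^2 * sum_{i=0..q-k} theta_i * theta_{i+k},
and rho(k) = gamma(k) / gamma(0). Sigma^2 cancels.
  numerator   = (1)*(0.628) + (-0.031)*(0.433) = 0.614577.
  denominator = (1)^2 + (-0.031)^2 + (0.628)^2 + (0.433)^2 = 1.582834.
  rho(2) = 0.614577 / 1.582834 = 0.3883.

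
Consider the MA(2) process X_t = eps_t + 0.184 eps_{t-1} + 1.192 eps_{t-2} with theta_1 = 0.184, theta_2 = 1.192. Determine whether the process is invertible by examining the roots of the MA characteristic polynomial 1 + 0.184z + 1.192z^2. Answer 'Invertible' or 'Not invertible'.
\text{Not invertible}

The MA(q) characteristic polynomial is P(z) = 1 + 0.184z + 1.192z^2.
Invertibility requires all roots to lie outside the unit circle, i.e. |z| > 1 for every root.
Set 1 + (0.184) z + (1.192) z^2 = 0, i.e. a z^2 + b z + c = 0 with a = 1.192, b = 0.184, c = 1.
Discriminant D = b^2 - 4ac = (0.184)^2 - 4*(1.192)*1 = 0.033856 - (4.768) = -4.734144.
D < 0, so the roots are the complex-conjugate pair z = (-b +/- i sqrt(-D)) / (2a) = -0.0772 +/- 0.9127i.
For a conjugate pair |z|^2 = z * conj(z) = (product of roots) = c/a = 1/(1.192) = 0.838926, so |z| = sqrt(0.838926) = 0.9159 for both roots.
Moduli of all roots: 0.9159, 0.9159.
All moduli strictly greater than 1? No.
Verdict: Not invertible.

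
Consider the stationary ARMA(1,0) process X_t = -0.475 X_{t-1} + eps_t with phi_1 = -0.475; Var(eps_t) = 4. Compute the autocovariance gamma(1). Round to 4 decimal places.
\gamma(1) = -2.4536

Multiply the model equation by X_{t-k} and take expectations. With theta_0 = psi_0 = 1 and psi_j the MA(infinity) weights, this gives
  gamma(k) - sum_i phi_i gamma(k-i) = c_k,
  c_k = sigma^2 * sum_{j=k..q} theta_j psi_{j-k}   (c_k = 0 for k > q),
using gamma(-m) = gamma(m).
Pure AR (q = 0): c_0 = sigma^2 = 4, c_k = 0 for k >= 1.
Equations for k = 0 and k = 1 (AR order 1):
  gamma(0) = phi_1 gamma(1) + c_0
  gamma(1) = phi_1 gamma(0) + c_1
Substituting the second into the first: gamma(0) (1 - phi_1^2) = c_0 + phi_1 c_1, so
  gamma(0) = c_0 / (1 - phi_1^2) = 4 / (1 - (-0.475)^2) = 4 / 0.774375 = 5.165456.
  gamma(1) = phi_1 gamma(0) = (-0.475)(5.165456) = -2.453592.
Therefore gamma(1) = -2.4536 (to 4 decimal places).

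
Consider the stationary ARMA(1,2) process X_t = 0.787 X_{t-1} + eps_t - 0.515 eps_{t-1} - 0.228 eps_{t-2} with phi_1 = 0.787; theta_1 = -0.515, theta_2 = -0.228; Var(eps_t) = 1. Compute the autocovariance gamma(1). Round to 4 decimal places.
\gamma(1) = 0.2686

Multiply the model equation by X_{t-k} and take expectations. With theta_0 = psi_0 = 1 and psi_j the MA(infinity) weights, this gives
  gamma(k) - sum_i phi_i gamma(k-i) = c_k,
  c_k = sigma^2 * sum_{j=k..q} theta_j psi_{j-k}   (c_k = 0 for k > q),
using gamma(-m) = gamma(m).
psi-weights needed (psi_j = theta_j + sum_i phi_i psi_{j-i}):
  psi_1 = theta_1 + phi_1 = -0.515 + (0.787) = 0.272
  psi_2 = theta_2 + phi_1 psi_1 = -0.228 + (0.787)(0.272) = -0.013936
Right-hand sides:
  c_0 = sigma^2 (1 + theta_1 psi_1 + theta_2 psi_2) = 1 * (1 + (-0.515)(0.272) + (-0.228)(-0.013936)) = 1 * 0.863097 = 0.863097
  c_1 = sigma^2 (theta_1 + theta_2 psi_1) = 1 * (-0.515 + (-0.228)(0.272)) = -0.577016
  c_2 = sigma^2 theta_2 = 1 * (-0.228) = -0.228
Equations for k = 0 and k = 1 (AR order 1):
  gamma(0) = phi_1 gamma(1) + c_0
  gamma(1) = phi_1 gamma(0) + c_1
Substituting the second into the first: gamma(0) (1 - phi_1^2) = c_0 + phi_1 c_1, so
  gamma(0) = (c_0 + phi_1 c_1) / (1 - phi_1^2) = (0.863097 + (0.787)(-0.577016)) / (1 - (0.787)^2) = 0.408986 / 0.380631 = 1.074494.
  gamma(1) = phi_1 gamma(0) + c_1 = (0.787)(1.074494) + (-0.577016) = 0.268611.
Therefore gamma(1) = 0.2686 (to 4 decimal places).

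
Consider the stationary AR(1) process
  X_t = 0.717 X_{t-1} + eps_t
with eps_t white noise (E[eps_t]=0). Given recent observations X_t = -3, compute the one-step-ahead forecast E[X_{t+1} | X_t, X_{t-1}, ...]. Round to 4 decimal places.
E[X_{t+1} \mid \mathcal F_t] = -2.1510

For an AR(p) model X_t = c + sum_i phi_i X_{t-i} + eps_t, the
one-step-ahead conditional mean is
  E[X_{t+1} | X_t, ...] = c + sum_i phi_i X_{t+1-i}.
Substitute known values:
  E[X_{t+1} | ...] = (0.717) * (-3)
                   = -2.1510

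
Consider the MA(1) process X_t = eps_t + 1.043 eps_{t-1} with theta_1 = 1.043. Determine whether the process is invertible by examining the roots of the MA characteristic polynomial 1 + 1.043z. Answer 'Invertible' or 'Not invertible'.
\text{Not invertible}

The MA(q) characteristic polynomial is P(z) = 1 + 1.043z.
Invertibility requires all roots to lie outside the unit circle, i.e. |z| > 1 for every root.
This is linear in z: 1 + (1.043) z = 0  =>  z = -1/(1.043) = -0.958773,  |z| = 0.958773.
Moduli of all roots: 0.9588.
All moduli strictly greater than 1? No.
Verdict: Not invertible.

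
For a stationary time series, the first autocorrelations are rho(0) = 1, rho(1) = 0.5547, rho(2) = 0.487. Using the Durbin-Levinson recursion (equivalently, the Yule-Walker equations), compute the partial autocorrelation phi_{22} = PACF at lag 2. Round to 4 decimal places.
\phi_{22} = 0.2590

The PACF at lag k is phi_{kk}, the last component of the solution
to the Yule-Walker system G_k phi = r_k where
  (G_k)_{ij} = rho(|i - j|), (r_k)_i = rho(i), i,j = 1..k.
Equivalently, Durbin-Levinson gives phi_{kk} iteratively:
  phi_{11} = rho(1)
  phi_{kk} = [rho(k) - sum_{j=1..k-1} phi_{k-1,j} rho(k-j)]
            / [1 - sum_{j=1..k-1} phi_{k-1,j} rho(j)],
  phi_{k,j} = phi_{k-1,j} - phi_{kk} phi_{k-1,k-j},  j = 1..k-1.
Step k = 1:
  phi_11 = rho(1) = 0.5547.
Step k = 2:
  phi_22 = [rho(2) - phi_11 rho(1)] / [1 - phi_11 rho(1)] = [0.487 - (0.5547)(0.5547)] / [1 - (0.5547)(0.5547)]
         = 0.17930791 / 0.69230791 = 0.259.
Therefore phi_{22} = 0.2590.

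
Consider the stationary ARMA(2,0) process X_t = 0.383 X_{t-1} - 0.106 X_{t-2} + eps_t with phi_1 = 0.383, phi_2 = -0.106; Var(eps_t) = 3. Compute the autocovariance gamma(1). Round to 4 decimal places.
\gamma(1) = 1.1938

Multiply the model equation by X_{t-k} and take expectations. With theta_0 = psi_0 = 1 and psi_j the MA(infinity) weights, this gives
  gamma(k) - sum_i phi_i gamma(k-i) = c_k,
  c_k = sigma^2 * sum_{j=k..q} theta_j psi_{j-k}   (c_k = 0 for k > q),
using gamma(-m) = gamma(m).
Pure AR (q = 0): c_0 = sigma^2 = 3, c_k = 0 for k >= 1.
Equations for k = 0, 1, 2 (AR order 2, c_2 = 0):
  (E0) gamma(0) = phi_1 gamma(1) + phi_2 gamma(2) + c_0
  (E1) gamma(1) = phi_1 gamma(0) + phi_2 gamma(1) + c_1
  (E2) gamma(2) = phi_1 gamma(1) + phi_2 gamma(0)
From (E1): gamma(1) = A gamma(0) + B with
  A = phi_1 / (1 - phi_2) = 0.383 / 1.106 = 0.346293,   B = c_1 / (1 - phi_2) = 0 / 1.106 = 0.
Insert (E2) into (E0): gamma(0) (1 - phi_2^2) = phi_1 (1 + phi_2) gamma(1) + c_0.
  phi_1 (1 + phi_2) = (0.383)(0.894) = 0.342402,   1 - phi_2^2 = 0.988764.
Replace gamma(1) by A gamma(0) + B and collect gamma(0):
  gamma(0) [0.988764 - (0.342402)(0.346293)] = c_0 = 3
  gamma(0) * 0.870193 = 3
  gamma(0) = 3 / 0.870193 = 3.447513.
  gamma(1) = A gamma(0) = (0.346293)(3.447513) = 1.193849.
Therefore gamma(1) = 1.1938 (to 4 decimal places).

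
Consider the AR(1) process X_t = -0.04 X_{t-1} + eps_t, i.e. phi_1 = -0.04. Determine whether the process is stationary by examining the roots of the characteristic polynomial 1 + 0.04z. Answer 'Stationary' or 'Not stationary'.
\text{Stationary}

The AR(p) characteristic polynomial is P(z) = 1 + 0.04z.
Stationarity requires all roots to lie outside the unit circle, i.e. |z| > 1 for every root.
This is linear in z: 1 + (0.04) z = 0  =>  z = -1/(0.04) = -25,  |z| = 25.
Moduli of all roots: 25.0000.
All moduli strictly greater than 1? Yes.
Verdict: Stationary.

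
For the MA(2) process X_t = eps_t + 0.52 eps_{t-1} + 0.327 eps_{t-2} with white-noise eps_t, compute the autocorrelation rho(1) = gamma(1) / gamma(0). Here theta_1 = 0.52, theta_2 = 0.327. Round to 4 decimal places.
\rho(1) = 0.5010

For an MA(q) process with theta_0 = 1, the autocovariance is
  gamma(k) = sigma^2 * sum_{i=0..q-k} theta_i * theta_{i+k},
and rho(k) = gamma(k) / gamma(0). Sigma^2 cancels.
  numerator   = (1)*(0.52) + (0.52)*(0.327) = 0.69004.
  denominator = (1)^2 + (0.52)^2 + (0.327)^2 = 1.377329.
  rho(1) = 0.69004 / 1.377329 = 0.5010.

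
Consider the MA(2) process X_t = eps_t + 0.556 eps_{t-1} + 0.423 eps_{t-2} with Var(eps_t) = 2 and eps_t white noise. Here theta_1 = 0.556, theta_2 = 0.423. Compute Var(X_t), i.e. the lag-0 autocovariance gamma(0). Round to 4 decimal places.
\gamma(0) = 2.9761

For an MA(q) process X_t = eps_t + sum_i theta_i eps_{t-i} with
Var(eps_t) = sigma^2, the variance is
  gamma(0) = sigma^2 * (1 + sum_i theta_i^2).
  sum_i theta_i^2 = (0.556)^2 + (0.423)^2 = 0.309136 + 0.178929 = 0.488065.
  gamma(0) = 2 * (1 + 0.488065) = 2 * 1.488065 = 2.97613, which rounds to 2.9761.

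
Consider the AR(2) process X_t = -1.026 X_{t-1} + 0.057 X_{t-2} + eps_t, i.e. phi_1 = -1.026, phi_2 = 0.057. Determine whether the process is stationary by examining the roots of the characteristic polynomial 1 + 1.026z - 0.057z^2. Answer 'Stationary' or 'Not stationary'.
\text{Not stationary}

The AR(p) characteristic polynomial is P(z) = 1 + 1.026z - 0.057z^2.
Stationarity requires all roots to lie outside the unit circle, i.e. |z| > 1 for every root.
Set 1 + (1.026) z + (-0.057) z^2 = 0, i.e. a z^2 + b z + c = 0 with a = -0.057, b = 1.026, c = 1.
Discriminant D = b^2 - 4ac = (1.026)^2 - 4*(-0.057)*1 = 1.052676 - (-0.228) = 1.280676.
D >= 0, so the roots are real: z = (-b +/- sqrt(D)) / (2a) = (-1.026 +/- 1.13167) / (-0.114).
  z_1 = (-1.026 + 1.13167) / (-0.114) = -0.9269,   |z_1| = 0.9269.
  z_2 = (-1.026 - 1.13167) / (-0.114) = 18.9269,   |z_2| = 18.9269.
Moduli of all roots: 0.9269, 18.9269.
All moduli strictly greater than 1? No.
Verdict: Not stationary.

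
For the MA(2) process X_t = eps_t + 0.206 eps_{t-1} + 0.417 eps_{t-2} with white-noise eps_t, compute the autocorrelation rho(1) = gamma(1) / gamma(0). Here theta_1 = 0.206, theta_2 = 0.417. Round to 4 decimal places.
\rho(1) = 0.2400

For an MA(q) process with theta_0 = 1, the autocovariance is
  gamma(k) = sigma^2 * sum_{i=0..q-k} theta_i * theta_{i+k},
and rho(k) = gamma(k) / gamma(0). Sigma^2 cancels.
  numerator   = (1)*(0.206) + (0.206)*(0.417) = 0.291902.
  denominator = (1)^2 + (0.206)^2 + (0.417)^2 = 1.216325.
  rho(1) = 0.291902 / 1.216325 = 0.2400.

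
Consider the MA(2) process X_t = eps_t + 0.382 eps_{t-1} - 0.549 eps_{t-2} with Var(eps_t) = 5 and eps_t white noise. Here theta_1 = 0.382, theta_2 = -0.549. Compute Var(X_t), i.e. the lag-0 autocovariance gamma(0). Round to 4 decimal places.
\gamma(0) = 7.2366

For an MA(q) process X_t = eps_t + sum_i theta_i eps_{t-i} with
Var(eps_t) = sigma^2, the variance is
  gamma(0) = sigma^2 * (1 + sum_i theta_i^2).
  sum_i theta_i^2 = (0.382)^2 + (-0.549)^2 = 0.145924 + 0.301401 = 0.447325.
  gamma(0) = 5 * (1 + 0.447325) = 5 * 1.447325 = 7.236625, which rounds to 7.2366.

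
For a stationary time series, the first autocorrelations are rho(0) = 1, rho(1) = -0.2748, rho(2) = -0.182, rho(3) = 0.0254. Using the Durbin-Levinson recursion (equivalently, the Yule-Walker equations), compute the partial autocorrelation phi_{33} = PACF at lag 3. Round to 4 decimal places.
\phi_{33} = -0.1350

The PACF at lag k is phi_{kk}, the last component of the solution
to the Yule-Walker system G_k phi = r_k where
  (G_k)_{ij} = rho(|i - j|), (r_k)_i = rho(i), i,j = 1..k.
Equivalently, Durbin-Levinson gives phi_{kk} iteratively:
  phi_{11} = rho(1)
  phi_{kk} = [rho(k) - sum_{j=1..k-1} phi_{k-1,j} rho(k-j)]
            / [1 - sum_{j=1..k-1} phi_{k-1,j} rho(j)],
  phi_{k,j} = phi_{k-1,j} - phi_{kk} phi_{k-1,k-j},  j = 1..k-1.
Step k = 1:
  phi_11 = rho(1) = -0.2748.
Step k = 2:
  phi_22 = [rho(2) - phi_11 rho(1)] / [1 - phi_11 rho(1)] = [-0.182 - (-0.2748)(-0.2748)] / [1 - (-0.2748)(-0.2748)]
         = -0.25751504 / 0.92448496 = -0.27855.
  Update: phi_21 = phi_11 - phi_22 phi_11 = -0.2748 - (-0.27855)(-0.2748) = -0.351345.
Step k = 3:
  phi_33 = [rho(3) - phi_21 rho(2) - phi_22 rho(1)] / [1 - phi_21 rho(1) - phi_22 rho(2)]
    numerator   = 0.0254 - (-0.351345)(-0.182) - (-0.27855)(-0.2748) = -0.11509034
    denominator = 1 - (-0.351345)(-0.2748) - (-0.27855)(-0.182) = 0.85275421
  phi_33 = -0.11509034 / 0.85275421 = -0.135.
Therefore phi_{33} = -0.1350.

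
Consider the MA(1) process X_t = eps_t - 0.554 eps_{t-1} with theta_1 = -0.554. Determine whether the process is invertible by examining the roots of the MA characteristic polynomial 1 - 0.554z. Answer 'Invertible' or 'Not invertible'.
\text{Invertible}

The MA(q) characteristic polynomial is P(z) = 1 - 0.554z.
Invertibility requires all roots to lie outside the unit circle, i.e. |z| > 1 for every root.
This is linear in z: 1 + (-0.554) z = 0  =>  z = -1/(-0.554) = 1.805054,  |z| = 1.805054.
Moduli of all roots: 1.8051.
All moduli strictly greater than 1? Yes.
Verdict: Invertible.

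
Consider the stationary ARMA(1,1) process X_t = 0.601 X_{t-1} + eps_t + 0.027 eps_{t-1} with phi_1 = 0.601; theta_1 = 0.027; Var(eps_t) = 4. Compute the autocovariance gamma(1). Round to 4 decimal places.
\gamma(1) = 3.9962

Multiply the model equation by X_{t-k} and take expectations. With theta_0 = psi_0 = 1 and psi_j the MA(infinity) weights, this gives
  gamma(k) - sum_i phi_i gamma(k-i) = c_k,
  c_k = sigma^2 * sum_{j=k..q} theta_j psi_{j-k}   (c_k = 0 for k > q),
using gamma(-m) = gamma(m).
psi-weights needed (psi_j = theta_j + sum_i phi_i psi_{j-i}):
  psi_1 = theta_1 + phi_1 = 0.027 + (0.601) = 0.628
Right-hand sides:
  c_0 = sigma^2 (1 + theta_1 psi_1) = 4 * (1 + (0.027)(0.628)) = 4 * 1.016956 = 4.067824
  c_1 = sigma^2 theta_1 = 4 * (0.027) = 0.108
  c_2 = 0
Equations for k = 0 and k = 1 (AR order 1):
  gamma(0) = phi_1 gamma(1) + c_0
  gamma(1) = phi_1 gamma(0) + c_1
Substituting the second into the first: gamma(0) (1 - phi_1^2) = c_0 + phi_1 c_1, so
  gamma(0) = (c_0 + phi_1 c_1) / (1 - phi_1^2) = (4.067824 + (0.601)(0.108)) / (1 - (0.601)^2) = 4.132732 / 0.638799 = 6.469534.
  gamma(1) = phi_1 gamma(0) + c_1 = (0.601)(6.469534) + (0.108) = 3.99619.
Therefore gamma(1) = 3.9962 (to 4 decimal places).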